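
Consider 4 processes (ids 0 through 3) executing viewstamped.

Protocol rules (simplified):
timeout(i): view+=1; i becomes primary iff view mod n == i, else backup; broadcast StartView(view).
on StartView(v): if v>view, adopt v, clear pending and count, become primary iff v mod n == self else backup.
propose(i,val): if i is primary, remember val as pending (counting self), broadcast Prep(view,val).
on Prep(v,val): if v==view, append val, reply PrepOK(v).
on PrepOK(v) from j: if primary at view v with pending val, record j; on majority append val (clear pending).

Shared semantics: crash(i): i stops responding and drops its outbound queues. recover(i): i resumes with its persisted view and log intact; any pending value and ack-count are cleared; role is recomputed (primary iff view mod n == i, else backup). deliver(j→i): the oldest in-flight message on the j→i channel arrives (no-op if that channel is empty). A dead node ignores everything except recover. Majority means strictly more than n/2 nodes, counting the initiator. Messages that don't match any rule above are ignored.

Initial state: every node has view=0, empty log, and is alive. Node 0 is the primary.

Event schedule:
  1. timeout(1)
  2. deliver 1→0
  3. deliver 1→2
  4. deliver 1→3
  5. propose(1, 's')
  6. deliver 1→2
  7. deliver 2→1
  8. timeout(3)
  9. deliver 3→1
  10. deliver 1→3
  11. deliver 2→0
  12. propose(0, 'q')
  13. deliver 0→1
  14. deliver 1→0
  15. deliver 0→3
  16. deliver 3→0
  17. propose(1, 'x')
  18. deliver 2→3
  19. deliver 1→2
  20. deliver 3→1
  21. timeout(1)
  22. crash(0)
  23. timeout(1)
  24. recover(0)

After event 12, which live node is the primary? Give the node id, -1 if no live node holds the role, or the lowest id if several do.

-1

1. timeout(1):  <1:prim v1 ->
2. deliver 1→0:  <0:back v1 ->
3. deliver 1→2:  <2:back v1 ->
4. deliver 1→3:  <3:back v1 ->
5. propose(1,'s'):  nop
6. deliver 1→2:  <2:back v1 s>
7. deliver 2→1:  nop
8. timeout(3):  <3:back v2 ->
9. deliver 3→1:  <1:back v2 ->
10. deliver 1→3:  nop
11. deliver 2→0:  nop
12. propose(0,'q'):  nop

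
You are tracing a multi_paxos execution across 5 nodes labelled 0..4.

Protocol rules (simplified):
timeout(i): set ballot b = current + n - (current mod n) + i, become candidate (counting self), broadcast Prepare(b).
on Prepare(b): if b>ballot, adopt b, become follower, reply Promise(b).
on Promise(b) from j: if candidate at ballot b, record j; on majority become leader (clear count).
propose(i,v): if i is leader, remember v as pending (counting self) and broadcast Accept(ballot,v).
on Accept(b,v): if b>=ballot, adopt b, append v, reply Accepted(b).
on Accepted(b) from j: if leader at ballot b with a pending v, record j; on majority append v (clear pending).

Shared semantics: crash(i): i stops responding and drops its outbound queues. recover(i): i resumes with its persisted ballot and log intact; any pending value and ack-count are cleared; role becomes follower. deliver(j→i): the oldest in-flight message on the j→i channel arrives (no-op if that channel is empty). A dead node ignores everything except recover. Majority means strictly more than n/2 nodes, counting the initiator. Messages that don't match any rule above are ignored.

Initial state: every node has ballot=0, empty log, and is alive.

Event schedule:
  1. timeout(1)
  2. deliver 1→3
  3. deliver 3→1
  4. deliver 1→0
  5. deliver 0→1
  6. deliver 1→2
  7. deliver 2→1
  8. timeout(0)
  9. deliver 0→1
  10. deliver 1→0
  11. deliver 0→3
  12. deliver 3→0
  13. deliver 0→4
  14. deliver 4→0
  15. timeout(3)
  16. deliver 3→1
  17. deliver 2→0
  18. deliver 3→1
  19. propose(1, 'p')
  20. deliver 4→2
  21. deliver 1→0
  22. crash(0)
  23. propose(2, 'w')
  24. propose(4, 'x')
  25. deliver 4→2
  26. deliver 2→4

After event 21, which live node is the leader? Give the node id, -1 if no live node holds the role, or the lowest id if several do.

step 1 timeout(1): 1={cand,b=6,log=-}
step 2 deliver 1→3: 3={foll,b=6,log=-}
step 3 deliver 3→1: —
step 4 deliver 1→0: 0={foll,b=6,log=-}
step 5 deliver 0→1: 1={lead,b=6,log=-}
step 6 deliver 1→2: 2={foll,b=6,log=-}
step 7 deliver 2→1: —
step 8 timeout(0): 0={cand,b=10,log=-}
step 9 deliver 0→1: 1={foll,b=10,log=-}
step 10 deliver 1→0: —
step 11 deliver 0→3: 3={foll,b=10,log=-}
step 12 deliver 3→0: 0={lead,b=10,log=-}
step 13 deliver 0→4: 4={foll,b=10,log=-}
step 14 deliver 4→0: —
step 15 timeout(3): 3={cand,b=18,log=-}
step 16 deliver 3→1: 1={foll,b=18,log=-}
step 17 deliver 2→0: —
step 18 deliver 3→1: —
step 19 propose(1,'p'): —
step 20 deliver 4→2: —
step 21 deliver 1→0: —

0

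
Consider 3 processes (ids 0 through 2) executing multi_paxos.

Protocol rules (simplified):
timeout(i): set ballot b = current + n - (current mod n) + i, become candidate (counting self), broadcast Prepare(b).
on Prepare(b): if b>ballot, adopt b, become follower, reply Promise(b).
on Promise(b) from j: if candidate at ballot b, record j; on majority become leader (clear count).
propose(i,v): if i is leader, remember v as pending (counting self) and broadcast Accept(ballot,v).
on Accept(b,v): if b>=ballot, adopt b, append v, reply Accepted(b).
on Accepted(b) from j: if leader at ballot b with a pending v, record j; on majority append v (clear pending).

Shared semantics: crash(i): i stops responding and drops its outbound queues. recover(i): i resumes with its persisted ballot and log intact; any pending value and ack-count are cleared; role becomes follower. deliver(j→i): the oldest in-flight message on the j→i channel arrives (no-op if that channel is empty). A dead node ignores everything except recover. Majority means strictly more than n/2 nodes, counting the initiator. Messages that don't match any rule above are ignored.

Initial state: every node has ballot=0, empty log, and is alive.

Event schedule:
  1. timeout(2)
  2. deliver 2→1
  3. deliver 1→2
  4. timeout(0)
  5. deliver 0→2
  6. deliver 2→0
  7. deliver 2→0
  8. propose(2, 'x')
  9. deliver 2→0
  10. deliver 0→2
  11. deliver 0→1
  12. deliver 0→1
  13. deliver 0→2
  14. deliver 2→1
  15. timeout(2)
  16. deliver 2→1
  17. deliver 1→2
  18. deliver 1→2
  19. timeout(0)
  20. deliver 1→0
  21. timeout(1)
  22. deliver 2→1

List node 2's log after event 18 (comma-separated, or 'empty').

step 1 timeout(2): 2={cand,b=5,log=-}
step 2 deliver 2→1: 1={foll,b=5,log=-}
step 3 deliver 1→2: 2={lead,b=5,log=-}
step 4 timeout(0): 0={cand,b=3,log=-}
step 5 deliver 0→2: —
step 6 deliver 2→0: 0={foll,b=5,log=-}
step 7 deliver 2→0: —
step 8 propose(2,'x'): —
step 9 deliver 2→0: 0={foll,b=5,log=x}
step 10 deliver 0→2: —
step 11 deliver 0→1: —
step 12 deliver 0→1: —
step 13 deliver 0→2: 2={lead,b=5,log=x}
step 14 deliver 2→1: 1={foll,b=5,log=x}
step 15 timeout(2): 2={cand,b=8,log=x}
step 16 deliver 2→1: 1={foll,b=8,log=x}
step 17 deliver 1→2: —
step 18 deliver 1→2: 2={lead,b=8,log=x}

x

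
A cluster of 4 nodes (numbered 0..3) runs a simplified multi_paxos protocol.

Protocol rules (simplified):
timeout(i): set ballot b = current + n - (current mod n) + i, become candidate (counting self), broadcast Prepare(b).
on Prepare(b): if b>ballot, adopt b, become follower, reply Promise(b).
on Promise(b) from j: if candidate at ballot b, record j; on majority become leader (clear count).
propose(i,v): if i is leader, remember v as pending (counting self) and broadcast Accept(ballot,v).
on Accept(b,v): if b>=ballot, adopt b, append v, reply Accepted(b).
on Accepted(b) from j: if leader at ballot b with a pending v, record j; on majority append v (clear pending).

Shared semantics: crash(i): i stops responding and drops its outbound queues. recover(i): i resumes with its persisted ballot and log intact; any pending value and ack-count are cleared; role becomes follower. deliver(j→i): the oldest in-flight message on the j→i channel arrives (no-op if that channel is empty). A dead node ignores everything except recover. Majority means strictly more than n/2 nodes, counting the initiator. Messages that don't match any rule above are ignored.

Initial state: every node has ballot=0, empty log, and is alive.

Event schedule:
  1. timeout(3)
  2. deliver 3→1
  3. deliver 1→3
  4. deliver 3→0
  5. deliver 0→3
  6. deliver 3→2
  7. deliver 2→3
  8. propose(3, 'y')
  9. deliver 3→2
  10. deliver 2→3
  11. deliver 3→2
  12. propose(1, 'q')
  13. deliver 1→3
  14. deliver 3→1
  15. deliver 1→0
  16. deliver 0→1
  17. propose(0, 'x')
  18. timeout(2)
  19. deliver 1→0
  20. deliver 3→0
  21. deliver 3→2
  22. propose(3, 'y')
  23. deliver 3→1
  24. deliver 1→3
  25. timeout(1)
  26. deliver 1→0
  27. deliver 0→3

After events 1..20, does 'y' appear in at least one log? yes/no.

yes

after 1 — timeout(3): n3:cand/b7/[-]
after 2 — deliver 3→1: n1:foll/b7/[-]
after 3 — deliver 1→3: ·
after 4 — deliver 3→0: n0:foll/b7/[-]
after 5 — deliver 0→3: n3:lead/b7/[-]
after 6 — deliver 3→2: n2:foll/b7/[-]
after 7 — deliver 2→3: ·
after 8 — propose(3,'y'): ·
after 9 — deliver 3→2: n2:foll/b7/[y]
after 10 — deliver 2→3: ·
after 11 — deliver 3→2: ·
after 12 — propose(1,'q'): ·
after 13 — deliver 1→3: ·
after 14 — deliver 3→1: n1:foll/b7/[y]
after 15 — deliver 1→0: ·
after 16 — deliver 0→1: ·
after 17 — propose(0,'x'): ·
after 18 — timeout(2): n2:cand/b10/[y]
after 19 — deliver 1→0: ·
after 20 — deliver 3→0: n0:foll/b7/[y]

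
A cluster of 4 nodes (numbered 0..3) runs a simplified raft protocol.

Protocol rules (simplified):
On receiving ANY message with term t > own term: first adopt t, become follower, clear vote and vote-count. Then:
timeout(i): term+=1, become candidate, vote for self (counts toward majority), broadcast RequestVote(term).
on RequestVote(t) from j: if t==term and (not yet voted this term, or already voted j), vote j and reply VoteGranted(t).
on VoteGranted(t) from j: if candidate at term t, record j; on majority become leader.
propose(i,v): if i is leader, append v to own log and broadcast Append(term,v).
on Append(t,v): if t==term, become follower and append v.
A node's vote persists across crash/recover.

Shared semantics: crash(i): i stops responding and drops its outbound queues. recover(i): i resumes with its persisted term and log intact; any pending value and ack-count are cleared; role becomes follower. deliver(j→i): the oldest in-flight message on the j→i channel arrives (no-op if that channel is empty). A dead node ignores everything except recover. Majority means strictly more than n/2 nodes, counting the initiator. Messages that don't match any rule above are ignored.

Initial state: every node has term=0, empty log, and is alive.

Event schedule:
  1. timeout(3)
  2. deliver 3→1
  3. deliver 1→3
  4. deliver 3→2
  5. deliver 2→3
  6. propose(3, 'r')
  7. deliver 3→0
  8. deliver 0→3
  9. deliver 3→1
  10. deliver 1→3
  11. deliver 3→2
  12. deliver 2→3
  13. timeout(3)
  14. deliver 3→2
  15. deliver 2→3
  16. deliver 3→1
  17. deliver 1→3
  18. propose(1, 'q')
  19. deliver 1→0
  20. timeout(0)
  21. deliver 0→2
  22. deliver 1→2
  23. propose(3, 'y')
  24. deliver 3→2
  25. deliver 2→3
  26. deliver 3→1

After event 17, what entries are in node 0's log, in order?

after 1 — timeout(3): n3:cand/t1/[-]
after 2 — deliver 3→1: n1:foll/t1/[-]
after 3 — deliver 1→3: ·
after 4 — deliver 3→2: n2:foll/t1/[-]
after 5 — deliver 2→3: n3:lead/t1/[-]
after 6 — propose(3,'r'): n3:lead/t1/[r]
after 7 — deliver 3→0: n0:foll/t1/[-]
after 8 — deliver 0→3: ·
after 9 — deliver 3→1: n1:foll/t1/[r]
after 10 — deliver 1→3: ·
after 11 — deliver 3→2: n2:foll/t1/[r]
after 12 — deliver 2→3: ·
after 13 — timeout(3): n3:cand/t2/[r]
after 14 — deliver 3→2: n2:foll/t2/[r]
after 15 — deliver 2→3: ·
after 16 — deliver 3→1: n1:foll/t2/[r]
after 17 — deliver 1→3: n3:lead/t2/[r]

empty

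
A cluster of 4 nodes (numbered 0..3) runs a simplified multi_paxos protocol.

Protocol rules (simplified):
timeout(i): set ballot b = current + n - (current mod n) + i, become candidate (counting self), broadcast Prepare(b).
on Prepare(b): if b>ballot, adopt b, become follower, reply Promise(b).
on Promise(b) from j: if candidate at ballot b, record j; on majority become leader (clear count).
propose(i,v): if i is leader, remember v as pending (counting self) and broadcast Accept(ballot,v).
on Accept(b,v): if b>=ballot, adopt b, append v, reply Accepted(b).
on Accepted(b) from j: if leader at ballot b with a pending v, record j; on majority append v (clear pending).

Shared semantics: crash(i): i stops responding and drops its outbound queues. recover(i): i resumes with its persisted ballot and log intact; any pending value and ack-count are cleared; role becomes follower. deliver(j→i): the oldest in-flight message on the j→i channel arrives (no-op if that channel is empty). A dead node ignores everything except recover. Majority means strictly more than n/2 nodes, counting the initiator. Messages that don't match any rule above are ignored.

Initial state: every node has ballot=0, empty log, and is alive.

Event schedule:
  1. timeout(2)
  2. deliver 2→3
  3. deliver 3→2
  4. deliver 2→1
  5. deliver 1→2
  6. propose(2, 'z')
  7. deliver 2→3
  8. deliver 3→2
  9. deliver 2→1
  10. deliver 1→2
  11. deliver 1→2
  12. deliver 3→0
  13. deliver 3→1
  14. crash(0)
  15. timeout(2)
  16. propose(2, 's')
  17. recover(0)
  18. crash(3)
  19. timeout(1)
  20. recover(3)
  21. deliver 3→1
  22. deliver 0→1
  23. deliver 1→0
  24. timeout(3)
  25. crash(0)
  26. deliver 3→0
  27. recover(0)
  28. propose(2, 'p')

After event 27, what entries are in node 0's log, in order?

1. timeout(2):  <2:cand b6 ->
2. deliver 2→3:  <3:foll b6 ->
3. deliver 3→2:  nop
4. deliver 2→1:  <1:foll b6 ->
5. deliver 1→2:  <2:lead b6 ->
6. propose(2,'z'):  nop
7. deliver 2→3:  <3:foll b6 z>
8. deliver 3→2:  nop
9. deliver 2→1:  <1:foll b6 z>
10. deliver 1→2:  <2:lead b6 z>
11. deliver 1→2:  nop
12. deliver 3→0:  nop
13. deliver 3→1:  nop
14. crash(0):  <0:✗foll b0 ->
15. timeout(2):  <2:cand b10 z>
16. propose(2,'s'):  nop
17. recover(0):  <0:foll b0 ->
18. crash(3):  <3:✗foll b6 z>
19. timeout(1):  <1:cand b9 z>
20. recover(3):  <3:foll b6 z>
21. deliver 3→1:  nop
22. deliver 0→1:  nop
23. deliver 1→0:  <0:foll b9 ->
24. timeout(3):  <3:cand b11 z>
25. crash(0):  <0:✗foll b9 ->
26. deliver 3→0:  nop
27. recover(0):  <0:foll b9 ->

empty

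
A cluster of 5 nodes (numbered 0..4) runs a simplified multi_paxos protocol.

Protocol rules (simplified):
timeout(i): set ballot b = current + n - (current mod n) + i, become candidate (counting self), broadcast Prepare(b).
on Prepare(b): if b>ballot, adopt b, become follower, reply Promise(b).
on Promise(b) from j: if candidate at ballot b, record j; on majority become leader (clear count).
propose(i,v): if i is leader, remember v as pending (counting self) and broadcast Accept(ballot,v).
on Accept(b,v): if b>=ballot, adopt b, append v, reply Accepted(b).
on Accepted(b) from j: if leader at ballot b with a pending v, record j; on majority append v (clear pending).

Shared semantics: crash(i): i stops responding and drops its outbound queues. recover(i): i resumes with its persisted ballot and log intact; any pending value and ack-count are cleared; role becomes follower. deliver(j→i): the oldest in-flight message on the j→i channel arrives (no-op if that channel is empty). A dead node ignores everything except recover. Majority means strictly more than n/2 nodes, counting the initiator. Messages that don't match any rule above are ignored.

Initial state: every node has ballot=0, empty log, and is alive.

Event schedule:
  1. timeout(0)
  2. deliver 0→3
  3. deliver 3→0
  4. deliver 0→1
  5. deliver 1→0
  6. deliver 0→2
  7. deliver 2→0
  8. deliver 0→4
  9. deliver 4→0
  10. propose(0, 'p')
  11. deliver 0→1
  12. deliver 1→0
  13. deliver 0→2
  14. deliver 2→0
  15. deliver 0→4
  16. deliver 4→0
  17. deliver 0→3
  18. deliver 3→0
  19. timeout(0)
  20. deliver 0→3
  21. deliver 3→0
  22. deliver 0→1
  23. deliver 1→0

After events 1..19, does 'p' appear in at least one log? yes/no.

yes

1. timeout(0):  <0:cand b5 ->
2. deliver 0→3:  <3:foll b5 ->
3. deliver 3→0:  nop
4. deliver 0→1:  <1:foll b5 ->
5. deliver 1→0:  <0:lead b5 ->
6. deliver 0→2:  <2:foll b5 ->
7. deliver 2→0:  nop
8. deliver 0→4:  <4:foll b5 ->
9. deliver 4→0:  nop
10. propose(0,'p'):  nop
11. deliver 0→1:  <1:foll b5 p>
12. deliver 1→0:  nop
13. deliver 0→2:  <2:foll b5 p>
14. deliver 2→0:  <0:lead b5 p>
15. deliver 0→4:  <4:foll b5 p>
16. deliver 4→0:  nop
17. deliver 0→3:  <3:foll b5 p>
18. deliver 3→0:  nop
19. timeout(0):  <0:cand b10 p>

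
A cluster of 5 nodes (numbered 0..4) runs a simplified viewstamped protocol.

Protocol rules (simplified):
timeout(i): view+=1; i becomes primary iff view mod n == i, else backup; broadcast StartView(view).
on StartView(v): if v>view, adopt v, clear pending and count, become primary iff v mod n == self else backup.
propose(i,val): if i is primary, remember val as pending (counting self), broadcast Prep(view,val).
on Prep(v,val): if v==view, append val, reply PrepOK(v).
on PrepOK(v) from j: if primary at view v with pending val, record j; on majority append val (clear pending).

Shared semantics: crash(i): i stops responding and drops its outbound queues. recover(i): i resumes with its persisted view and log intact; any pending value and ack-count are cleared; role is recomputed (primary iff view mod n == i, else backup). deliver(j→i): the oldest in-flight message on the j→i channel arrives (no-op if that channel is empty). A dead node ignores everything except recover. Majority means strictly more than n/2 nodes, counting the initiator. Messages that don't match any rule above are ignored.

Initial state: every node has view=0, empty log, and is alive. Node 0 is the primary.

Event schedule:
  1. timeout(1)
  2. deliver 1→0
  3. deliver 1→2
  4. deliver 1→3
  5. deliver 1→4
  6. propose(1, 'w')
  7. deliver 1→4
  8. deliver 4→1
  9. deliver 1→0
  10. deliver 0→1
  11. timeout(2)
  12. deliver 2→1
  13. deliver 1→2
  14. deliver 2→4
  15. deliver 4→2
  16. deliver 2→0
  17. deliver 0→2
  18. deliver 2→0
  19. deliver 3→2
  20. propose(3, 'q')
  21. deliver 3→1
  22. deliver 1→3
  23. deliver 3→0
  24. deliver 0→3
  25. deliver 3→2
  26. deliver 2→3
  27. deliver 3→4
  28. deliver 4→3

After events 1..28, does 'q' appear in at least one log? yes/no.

[1] timeout(1) → N1(prim v1 [-])
[2] deliver 1→0 → N0(back v1 [-])
[3] deliver 1→2 → N2(back v1 [-])
[4] deliver 1→3 → N3(back v1 [-])
[5] deliver 1→4 → N4(back v1 [-])
[6] propose(1,'w') → ∅
[7] deliver 1→4 → N4(back v1 [w])
[8] deliver 4→1 → ∅
[9] deliver 1→0 → N0(back v1 [w])
[10] deliver 0→1 → N1(prim v1 [w])
[11] timeout(2) → N2(prim v2 [-])
[12] deliver 2→1 → N1(back v2 [w])
[13] deliver 1→2 → ∅
[14] deliver 2→4 → N4(back v2 [w])
[15] deliver 4→2 → ∅
[16] deliver 2→0 → N0(back v2 [w])
[17] deliver 0→2 → ∅
[18] deliver 2→0 → ∅
[19] deliver 3→2 → ∅
[20] propose(3,'q') → ∅
[21] deliver 3→1 → ∅
[22] deliver 1→3 → N3(back v1 [w])
[23] deliver 3→0 → ∅
[24] deliver 0→3 → ∅
[25] deliver 3→2 → ∅
[26] deliver 2→3 → N3(back v2 [w])
[27] deliver 3→4 → ∅
[28] deliver 4→3 → ∅

no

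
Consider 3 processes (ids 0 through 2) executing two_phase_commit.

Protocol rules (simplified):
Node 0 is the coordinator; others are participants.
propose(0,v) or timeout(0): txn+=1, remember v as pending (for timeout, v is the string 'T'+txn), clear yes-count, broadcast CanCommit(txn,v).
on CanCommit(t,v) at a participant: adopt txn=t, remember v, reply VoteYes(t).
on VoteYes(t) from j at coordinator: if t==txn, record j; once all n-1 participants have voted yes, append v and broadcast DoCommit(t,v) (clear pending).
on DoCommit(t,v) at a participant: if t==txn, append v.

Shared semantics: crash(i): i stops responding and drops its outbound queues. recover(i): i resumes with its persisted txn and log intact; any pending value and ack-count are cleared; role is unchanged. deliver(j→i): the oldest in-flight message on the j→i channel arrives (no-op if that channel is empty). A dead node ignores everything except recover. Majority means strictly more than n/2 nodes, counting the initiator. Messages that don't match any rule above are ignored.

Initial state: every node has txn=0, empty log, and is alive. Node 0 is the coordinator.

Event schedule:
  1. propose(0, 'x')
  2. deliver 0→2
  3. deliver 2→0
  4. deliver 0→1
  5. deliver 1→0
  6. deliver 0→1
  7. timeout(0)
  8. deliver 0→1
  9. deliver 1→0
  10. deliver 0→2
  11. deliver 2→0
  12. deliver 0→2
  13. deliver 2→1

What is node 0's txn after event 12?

1. propose(0,'x'):  <0:coor t1 ->
2. deliver 0→2:  <2:part t1 ->
3. deliver 2→0:  nop
4. deliver 0→1:  <1:part t1 ->
5. deliver 1→0:  <0:coor t1 x>
6. deliver 0→1:  <1:part t1 x>
7. timeout(0):  <0:coor t2 x>
8. deliver 0→1:  <1:part t2 x>
9. deliver 1→0:  nop
10. deliver 0→2:  <2:part t1 x>
11. deliver 2→0:  nop
12. deliver 0→2:  <2:part t2 x>

2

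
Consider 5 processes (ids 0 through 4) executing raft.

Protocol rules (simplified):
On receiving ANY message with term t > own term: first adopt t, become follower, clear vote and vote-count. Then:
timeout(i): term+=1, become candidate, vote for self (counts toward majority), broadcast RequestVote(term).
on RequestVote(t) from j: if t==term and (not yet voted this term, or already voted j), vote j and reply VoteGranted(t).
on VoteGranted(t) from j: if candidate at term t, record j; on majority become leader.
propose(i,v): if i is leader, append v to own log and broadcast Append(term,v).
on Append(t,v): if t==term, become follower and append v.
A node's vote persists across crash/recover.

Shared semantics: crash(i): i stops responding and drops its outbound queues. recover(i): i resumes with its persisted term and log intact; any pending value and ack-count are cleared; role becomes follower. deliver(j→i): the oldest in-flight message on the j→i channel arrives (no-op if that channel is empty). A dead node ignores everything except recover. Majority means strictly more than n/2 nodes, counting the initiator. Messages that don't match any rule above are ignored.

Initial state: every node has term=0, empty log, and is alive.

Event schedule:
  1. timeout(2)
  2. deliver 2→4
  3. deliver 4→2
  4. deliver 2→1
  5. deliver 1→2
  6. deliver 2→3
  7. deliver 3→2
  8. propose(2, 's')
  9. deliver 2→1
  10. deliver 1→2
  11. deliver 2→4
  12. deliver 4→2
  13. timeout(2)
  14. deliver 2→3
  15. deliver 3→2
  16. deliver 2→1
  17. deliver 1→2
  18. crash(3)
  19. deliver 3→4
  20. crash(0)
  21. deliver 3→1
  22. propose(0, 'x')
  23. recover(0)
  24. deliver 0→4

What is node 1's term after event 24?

1. timeout(2):  <2:cand t1 ->
2. deliver 2→4:  <4:foll t1 ->
3. deliver 4→2:  nop
4. deliver 2→1:  <1:foll t1 ->
5. deliver 1→2:  <2:lead t1 ->
6. deliver 2→3:  <3:foll t1 ->
7. deliver 3→2:  nop
8. propose(2,'s'):  <2:lead t1 s>
9. deliver 2→1:  <1:foll t1 s>
10. deliver 1→2:  nop
11. deliver 2→4:  <4:foll t1 s>
12. deliver 4→2:  nop
13. timeout(2):  <2:cand t2 s>
14. deliver 2→3:  <3:foll t1 s>
15. deliver 3→2:  nop
16. deliver 2→1:  <1:foll t2 s>
17. deliver 1→2:  nop
18. crash(3):  <3:✗foll t1 s>
19. deliver 3→4:  nop
20. crash(0):  <0:✗foll t0 ->
21. deliver 3→1:  nop
22. propose(0,'x'):  nop
23. recover(0):  <0:foll t0 ->
24. deliver 0→4:  nop

2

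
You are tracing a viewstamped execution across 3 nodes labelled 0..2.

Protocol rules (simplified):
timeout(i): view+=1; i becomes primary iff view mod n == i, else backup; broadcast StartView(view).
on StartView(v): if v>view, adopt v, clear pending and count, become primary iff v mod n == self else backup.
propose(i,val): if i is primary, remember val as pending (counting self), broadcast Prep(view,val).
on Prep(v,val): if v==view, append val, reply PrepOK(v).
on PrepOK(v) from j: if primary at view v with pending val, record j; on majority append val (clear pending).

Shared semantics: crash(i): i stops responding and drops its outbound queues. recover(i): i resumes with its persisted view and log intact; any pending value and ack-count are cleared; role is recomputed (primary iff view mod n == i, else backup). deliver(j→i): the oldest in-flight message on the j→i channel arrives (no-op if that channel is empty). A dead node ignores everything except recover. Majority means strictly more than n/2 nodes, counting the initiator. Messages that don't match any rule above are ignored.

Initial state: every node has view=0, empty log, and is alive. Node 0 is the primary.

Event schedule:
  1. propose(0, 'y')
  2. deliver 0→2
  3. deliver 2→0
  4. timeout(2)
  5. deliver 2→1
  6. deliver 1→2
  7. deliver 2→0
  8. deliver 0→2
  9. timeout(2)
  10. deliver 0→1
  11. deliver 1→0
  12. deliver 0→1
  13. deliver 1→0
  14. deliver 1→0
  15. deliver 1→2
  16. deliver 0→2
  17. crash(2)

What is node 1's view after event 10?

1

after 1 — propose(0,'y'): ·
after 2 — deliver 0→2: n2:back/v0/[y]
after 3 — deliver 2→0: n0:prim/v0/[y]
after 4 — timeout(2): n2:back/v1/[y]
after 5 — deliver 2→1: n1:prim/v1/[-]
after 6 — deliver 1→2: ·
after 7 — deliver 2→0: n0:back/v1/[y]
after 8 — deliver 0→2: ·
after 9 — timeout(2): n2:prim/v2/[y]
after 10 — deliver 0→1: ·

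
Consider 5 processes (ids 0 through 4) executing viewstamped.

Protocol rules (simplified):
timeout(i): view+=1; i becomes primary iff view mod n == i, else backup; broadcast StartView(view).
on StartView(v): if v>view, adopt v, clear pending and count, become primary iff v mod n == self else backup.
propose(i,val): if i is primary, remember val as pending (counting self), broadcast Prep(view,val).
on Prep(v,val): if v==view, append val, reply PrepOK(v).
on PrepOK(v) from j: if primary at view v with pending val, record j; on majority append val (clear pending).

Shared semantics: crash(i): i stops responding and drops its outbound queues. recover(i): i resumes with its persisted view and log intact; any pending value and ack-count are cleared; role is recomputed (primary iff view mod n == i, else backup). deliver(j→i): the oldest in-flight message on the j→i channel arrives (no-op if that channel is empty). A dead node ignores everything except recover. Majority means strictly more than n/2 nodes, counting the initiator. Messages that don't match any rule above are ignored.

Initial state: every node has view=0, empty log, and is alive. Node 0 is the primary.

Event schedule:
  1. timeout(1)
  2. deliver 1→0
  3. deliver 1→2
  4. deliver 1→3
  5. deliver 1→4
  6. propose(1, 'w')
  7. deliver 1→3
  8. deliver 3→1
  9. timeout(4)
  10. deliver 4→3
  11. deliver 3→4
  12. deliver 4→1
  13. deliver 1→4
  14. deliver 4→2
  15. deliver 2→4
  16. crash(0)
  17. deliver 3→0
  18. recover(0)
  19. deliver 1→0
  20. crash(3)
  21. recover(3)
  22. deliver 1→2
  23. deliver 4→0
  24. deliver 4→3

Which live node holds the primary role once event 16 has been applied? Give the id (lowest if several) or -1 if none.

1. timeout(1):  <1:prim v1 ->
2. deliver 1→0:  <0:back v1 ->
3. deliver 1→2:  <2:back v1 ->
4. deliver 1→3:  <3:back v1 ->
5. deliver 1→4:  <4:back v1 ->
6. propose(1,'w'):  nop
7. deliver 1→3:  <3:back v1 w>
8. deliver 3→1:  nop
9. timeout(4):  <4:back v2 ->
10. deliver 4→3:  <3:back v2 w>
11. deliver 3→4:  nop
12. deliver 4→1:  <1:back v2 ->
13. deliver 1→4:  nop
14. deliver 4→2:  <2:prim v2 ->
15. deliver 2→4:  nop
16. crash(0):  <0:✗back v1 ->

2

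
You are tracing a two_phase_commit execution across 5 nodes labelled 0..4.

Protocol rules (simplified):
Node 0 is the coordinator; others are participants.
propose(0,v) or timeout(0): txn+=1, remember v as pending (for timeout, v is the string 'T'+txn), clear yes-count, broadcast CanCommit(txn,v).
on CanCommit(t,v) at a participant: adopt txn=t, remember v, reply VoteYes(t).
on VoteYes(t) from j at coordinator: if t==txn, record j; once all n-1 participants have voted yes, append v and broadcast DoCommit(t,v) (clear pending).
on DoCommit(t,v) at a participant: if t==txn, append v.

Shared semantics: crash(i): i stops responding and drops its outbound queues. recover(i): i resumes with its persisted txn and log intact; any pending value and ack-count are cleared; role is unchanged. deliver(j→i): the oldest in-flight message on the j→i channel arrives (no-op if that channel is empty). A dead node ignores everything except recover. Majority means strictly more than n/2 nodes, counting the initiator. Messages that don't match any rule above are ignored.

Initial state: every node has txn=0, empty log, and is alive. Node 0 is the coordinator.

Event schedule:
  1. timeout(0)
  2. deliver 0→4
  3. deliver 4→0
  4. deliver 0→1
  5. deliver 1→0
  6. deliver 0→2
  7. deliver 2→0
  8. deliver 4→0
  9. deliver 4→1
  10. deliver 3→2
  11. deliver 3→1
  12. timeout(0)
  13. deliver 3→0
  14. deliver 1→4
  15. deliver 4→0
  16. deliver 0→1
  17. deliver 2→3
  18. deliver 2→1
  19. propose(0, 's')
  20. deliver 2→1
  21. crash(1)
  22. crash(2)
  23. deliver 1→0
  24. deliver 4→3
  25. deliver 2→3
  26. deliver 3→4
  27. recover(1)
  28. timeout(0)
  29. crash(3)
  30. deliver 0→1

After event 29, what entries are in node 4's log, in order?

empty

1. timeout(0):  <0:coor t1 ->
2. deliver 0→4:  <4:part t1 ->
3. deliver 4→0:  nop
4. deliver 0→1:  <1:part t1 ->
5. deliver 1→0:  nop
6. deliver 0→2:  <2:part t1 ->
7. deliver 2→0:  nop
8. deliver 4→0:  nop
9. deliver 4→1:  nop
10. deliver 3→2:  nop
11. deliver 3→1:  nop
12. timeout(0):  <0:coor t2 ->
13. deliver 3→0:  nop
14. deliver 1→4:  nop
15. deliver 4→0:  nop
16. deliver 0→1:  <1:part t2 ->
17. deliver 2→3:  nop
18. deliver 2→1:  nop
19. propose(0,'s'):  <0:coor t3 ->
20. deliver 2→1:  nop
21. crash(1):  <1:✗part t2 ->
22. crash(2):  <2:✗part t1 ->
23. deliver 1→0:  nop
24. deliver 4→3:  nop
25. deliver 2→3:  nop
26. deliver 3→4:  nop
27. recover(1):  <1:part t2 ->
28. timeout(0):  <0:coor t4 ->
29. crash(3):  <3:✗part t0 ->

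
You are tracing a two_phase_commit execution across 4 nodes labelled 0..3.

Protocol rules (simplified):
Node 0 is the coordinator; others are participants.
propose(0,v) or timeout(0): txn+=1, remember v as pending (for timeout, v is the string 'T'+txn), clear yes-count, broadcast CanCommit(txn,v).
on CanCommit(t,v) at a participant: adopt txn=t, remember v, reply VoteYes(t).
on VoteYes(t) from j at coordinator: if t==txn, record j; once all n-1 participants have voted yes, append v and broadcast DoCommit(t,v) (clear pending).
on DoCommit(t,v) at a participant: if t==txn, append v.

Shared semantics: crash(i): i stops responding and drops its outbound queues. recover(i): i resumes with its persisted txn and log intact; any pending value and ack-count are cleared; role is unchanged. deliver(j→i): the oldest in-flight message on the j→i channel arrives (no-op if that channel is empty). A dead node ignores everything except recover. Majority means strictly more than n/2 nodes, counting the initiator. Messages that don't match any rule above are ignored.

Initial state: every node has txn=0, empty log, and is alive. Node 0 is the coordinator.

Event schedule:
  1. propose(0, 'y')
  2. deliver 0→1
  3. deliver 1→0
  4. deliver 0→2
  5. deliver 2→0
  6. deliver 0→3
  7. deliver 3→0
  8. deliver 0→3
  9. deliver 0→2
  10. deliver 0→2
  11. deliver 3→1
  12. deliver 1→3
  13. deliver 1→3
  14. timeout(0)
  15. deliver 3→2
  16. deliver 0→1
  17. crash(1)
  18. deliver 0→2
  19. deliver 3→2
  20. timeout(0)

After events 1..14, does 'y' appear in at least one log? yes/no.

[1] propose(0,'y') → N0(coor t1 [-])
[2] deliver 0→1 → N1(part t1 [-])
[3] deliver 1→0 → ∅
[4] deliver 0→2 → N2(part t1 [-])
[5] deliver 2→0 → ∅
[6] deliver 0→3 → N3(part t1 [-])
[7] deliver 3→0 → N0(coor t1 [y])
[8] deliver 0→3 → N3(part t1 [y])
[9] deliver 0→2 → N2(part t1 [y])
[10] deliver 0→2 → ∅
[11] deliver 3→1 → ∅
[12] deliver 1→3 → ∅
[13] deliver 1→3 → ∅
[14] timeout(0) → N0(coor t2 [y])

yes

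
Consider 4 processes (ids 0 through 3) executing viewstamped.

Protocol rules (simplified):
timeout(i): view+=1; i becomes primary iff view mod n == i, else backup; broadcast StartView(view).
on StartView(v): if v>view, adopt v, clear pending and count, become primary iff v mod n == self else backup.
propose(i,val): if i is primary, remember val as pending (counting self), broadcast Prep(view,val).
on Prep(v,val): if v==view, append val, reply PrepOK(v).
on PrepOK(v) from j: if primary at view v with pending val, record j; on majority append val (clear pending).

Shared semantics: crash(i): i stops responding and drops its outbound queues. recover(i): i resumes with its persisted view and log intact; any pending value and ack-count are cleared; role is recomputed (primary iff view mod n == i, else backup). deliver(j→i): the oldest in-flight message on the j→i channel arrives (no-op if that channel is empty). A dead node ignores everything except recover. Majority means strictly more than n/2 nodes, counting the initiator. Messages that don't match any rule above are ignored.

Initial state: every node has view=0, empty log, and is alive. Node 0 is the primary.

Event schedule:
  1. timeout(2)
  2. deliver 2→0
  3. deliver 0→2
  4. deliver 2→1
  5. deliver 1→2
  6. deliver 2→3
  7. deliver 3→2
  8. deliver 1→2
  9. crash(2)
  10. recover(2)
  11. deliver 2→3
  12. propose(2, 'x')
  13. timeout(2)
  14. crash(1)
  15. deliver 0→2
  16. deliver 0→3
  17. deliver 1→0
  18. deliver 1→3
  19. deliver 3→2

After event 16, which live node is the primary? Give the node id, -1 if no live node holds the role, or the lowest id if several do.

2

e1 timeout(2): 2[back,v=1,-]
e2 deliver 2→0: 0[back,v=1,-]
e3 deliver 0→2: ·
e4 deliver 2→1: 1[prim,v=1,-]
e5 deliver 1→2: ·
e6 deliver 2→3: 3[back,v=1,-]
e7 deliver 3→2: ·
e8 deliver 1→2: ·
e9 crash(2): 2[✗back,v=1,-]
e10 recover(2): 2[back,v=1,-]
e11 deliver 2→3: ·
e12 propose(2,'x'): ·
e13 timeout(2): 2[prim,v=2,-]
e14 crash(1): 1[✗prim,v=1,-]
e15 deliver 0→2: ·
e16 deliver 0→3: ·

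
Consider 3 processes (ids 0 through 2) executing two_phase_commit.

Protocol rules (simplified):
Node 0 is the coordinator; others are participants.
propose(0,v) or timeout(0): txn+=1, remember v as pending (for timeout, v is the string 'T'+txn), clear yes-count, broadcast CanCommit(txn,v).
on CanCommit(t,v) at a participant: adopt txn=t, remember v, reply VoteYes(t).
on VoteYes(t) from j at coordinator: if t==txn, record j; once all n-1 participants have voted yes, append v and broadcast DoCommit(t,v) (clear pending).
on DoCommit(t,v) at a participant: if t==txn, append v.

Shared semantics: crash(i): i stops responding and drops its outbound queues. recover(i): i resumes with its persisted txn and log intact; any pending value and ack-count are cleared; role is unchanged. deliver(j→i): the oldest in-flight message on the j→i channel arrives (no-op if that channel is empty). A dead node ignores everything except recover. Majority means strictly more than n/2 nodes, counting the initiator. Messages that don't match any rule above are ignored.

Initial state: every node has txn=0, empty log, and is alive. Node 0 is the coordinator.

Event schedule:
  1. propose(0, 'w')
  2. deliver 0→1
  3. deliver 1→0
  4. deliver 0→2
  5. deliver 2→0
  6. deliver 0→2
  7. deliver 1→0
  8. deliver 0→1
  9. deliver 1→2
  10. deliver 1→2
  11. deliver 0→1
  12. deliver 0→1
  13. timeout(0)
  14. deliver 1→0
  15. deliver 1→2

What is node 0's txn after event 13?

2

e1 propose(0,'w'): 0[coor,t=1,-]
e2 deliver 0→1: 1[part,t=1,-]
e3 deliver 1→0: ·
e4 deliver 0→2: 2[part,t=1,-]
e5 deliver 2→0: 0[coor,t=1,w]
e6 deliver 0→2: 2[part,t=1,w]
e7 deliver 1→0: ·
e8 deliver 0→1: 1[part,t=1,w]
e9 deliver 1→2: ·
e10 deliver 1→2: ·
e11 deliver 0→1: ·
e12 deliver 0→1: ·
e13 timeout(0): 0[coor,t=2,w]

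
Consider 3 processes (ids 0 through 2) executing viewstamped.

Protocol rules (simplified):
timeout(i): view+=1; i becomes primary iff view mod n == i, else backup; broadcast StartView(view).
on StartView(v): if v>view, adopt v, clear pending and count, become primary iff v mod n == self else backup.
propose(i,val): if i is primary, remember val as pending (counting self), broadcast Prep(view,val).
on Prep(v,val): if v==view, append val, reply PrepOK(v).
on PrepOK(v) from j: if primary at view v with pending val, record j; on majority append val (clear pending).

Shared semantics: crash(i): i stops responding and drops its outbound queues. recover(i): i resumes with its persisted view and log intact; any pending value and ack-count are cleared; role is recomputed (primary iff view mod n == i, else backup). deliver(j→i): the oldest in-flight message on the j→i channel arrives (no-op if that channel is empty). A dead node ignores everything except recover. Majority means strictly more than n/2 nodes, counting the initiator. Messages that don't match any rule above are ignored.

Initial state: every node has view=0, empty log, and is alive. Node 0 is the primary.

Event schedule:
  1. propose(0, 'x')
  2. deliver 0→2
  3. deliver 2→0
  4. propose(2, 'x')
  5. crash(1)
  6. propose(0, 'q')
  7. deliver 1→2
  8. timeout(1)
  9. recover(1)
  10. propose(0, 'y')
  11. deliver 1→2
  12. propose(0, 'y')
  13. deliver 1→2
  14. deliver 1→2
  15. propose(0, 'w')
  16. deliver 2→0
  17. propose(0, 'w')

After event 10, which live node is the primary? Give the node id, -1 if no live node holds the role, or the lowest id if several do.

[1] propose(0,'x') → ∅
[2] deliver 0→2 → N2(back v0 [x])
[3] deliver 2→0 → N0(prim v0 [x])
[4] propose(2,'x') → ∅
[5] crash(1) → N1(✗back v0 [-])
[6] propose(0,'q') → ∅
[7] deliver 1→2 → ∅
[8] timeout(1) → ∅
[9] recover(1) → N1(back v0 [-])
[10] propose(0,'y') → ∅

0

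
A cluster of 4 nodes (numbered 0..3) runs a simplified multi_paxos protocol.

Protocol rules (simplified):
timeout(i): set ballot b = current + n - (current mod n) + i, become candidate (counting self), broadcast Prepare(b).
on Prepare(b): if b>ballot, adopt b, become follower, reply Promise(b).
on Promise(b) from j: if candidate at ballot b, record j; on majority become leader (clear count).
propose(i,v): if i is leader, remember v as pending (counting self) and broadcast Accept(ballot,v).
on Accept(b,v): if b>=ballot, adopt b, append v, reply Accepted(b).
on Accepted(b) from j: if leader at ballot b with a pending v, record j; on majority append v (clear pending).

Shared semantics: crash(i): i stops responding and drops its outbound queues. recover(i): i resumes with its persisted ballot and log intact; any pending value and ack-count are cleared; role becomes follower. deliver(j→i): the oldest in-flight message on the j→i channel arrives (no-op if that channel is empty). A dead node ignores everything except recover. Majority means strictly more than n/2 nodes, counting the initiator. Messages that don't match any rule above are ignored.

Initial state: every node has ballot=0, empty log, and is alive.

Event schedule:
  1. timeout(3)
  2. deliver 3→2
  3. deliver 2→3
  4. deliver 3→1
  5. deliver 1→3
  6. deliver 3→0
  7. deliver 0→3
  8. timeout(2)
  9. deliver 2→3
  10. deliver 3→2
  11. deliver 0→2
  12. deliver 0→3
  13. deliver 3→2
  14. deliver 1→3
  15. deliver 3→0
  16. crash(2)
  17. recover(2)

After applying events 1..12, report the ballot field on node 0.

e1 timeout(3): 3[cand,b=7,-]
e2 deliver 3→2: 2[foll,b=7,-]
e3 deliver 2→3: ·
e4 deliver 3→1: 1[foll,b=7,-]
e5 deliver 1→3: 3[lead,b=7,-]
e6 deliver 3→0: 0[foll,b=7,-]
e7 deliver 0→3: ·
e8 timeout(2): 2[cand,b=10,-]
e9 deliver 2→3: 3[foll,b=10,-]
e10 deliver 3→2: ·
e11 deliver 0→2: ·
e12 deliver 0→3: ·

7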